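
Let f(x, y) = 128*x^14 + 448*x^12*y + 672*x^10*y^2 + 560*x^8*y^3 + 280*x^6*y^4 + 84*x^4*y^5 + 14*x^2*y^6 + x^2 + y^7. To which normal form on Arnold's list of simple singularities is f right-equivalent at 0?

The Hessian of f at 0 has rank 1. Corank 1: A-series; mu = 6 gives A_6.

A_6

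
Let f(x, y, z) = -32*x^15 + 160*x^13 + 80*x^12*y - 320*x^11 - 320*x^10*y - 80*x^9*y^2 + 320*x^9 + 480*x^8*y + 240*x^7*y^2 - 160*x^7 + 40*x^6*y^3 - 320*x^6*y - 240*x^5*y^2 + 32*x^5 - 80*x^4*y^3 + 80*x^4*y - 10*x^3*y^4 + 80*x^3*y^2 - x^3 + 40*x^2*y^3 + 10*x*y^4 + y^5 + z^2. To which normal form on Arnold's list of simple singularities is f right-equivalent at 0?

E_{8}

The Hessian of f at 0 has rank 1. Corank 2; j^3 = -x^3 is a perfect cube, so E-series; the 5-jet and mu = 8 give E_8.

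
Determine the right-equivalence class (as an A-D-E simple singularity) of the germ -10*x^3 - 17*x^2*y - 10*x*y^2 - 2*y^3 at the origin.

D_{4}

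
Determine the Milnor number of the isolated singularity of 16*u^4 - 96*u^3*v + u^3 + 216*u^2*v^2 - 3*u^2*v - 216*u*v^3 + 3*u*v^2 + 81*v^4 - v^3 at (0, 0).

6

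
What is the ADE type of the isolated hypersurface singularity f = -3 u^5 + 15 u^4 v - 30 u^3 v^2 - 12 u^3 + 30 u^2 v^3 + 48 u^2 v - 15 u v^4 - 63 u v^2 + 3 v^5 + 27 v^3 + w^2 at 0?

D6

The Hessian of f at 0 has rank 1. Corank 2; j^3 = -3*(u - v)*(2*u - 3*v)^2 has shape L^2 M (L != M), so D-series; mu = 6 gives D_6.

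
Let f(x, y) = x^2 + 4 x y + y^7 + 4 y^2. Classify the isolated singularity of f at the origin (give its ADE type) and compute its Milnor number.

Type A_{6}, Milnor number mu = 6.

The Hessian of f at 0 has rank 1. Corank 1: A-series; mu = 6 gives A_6.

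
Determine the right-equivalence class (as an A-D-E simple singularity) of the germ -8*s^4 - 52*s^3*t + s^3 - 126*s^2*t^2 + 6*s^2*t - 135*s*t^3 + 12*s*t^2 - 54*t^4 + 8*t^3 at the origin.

The Hessian of f at 0 has rank 0. Corank 2; j^3 = (s + 2*t)^3 is a perfect cube, so E-series; the 4-jet and mu = 7 give E_7.

E_{7}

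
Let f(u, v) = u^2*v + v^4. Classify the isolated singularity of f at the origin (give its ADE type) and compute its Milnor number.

Type D_{5}, Milnor number mu = 5.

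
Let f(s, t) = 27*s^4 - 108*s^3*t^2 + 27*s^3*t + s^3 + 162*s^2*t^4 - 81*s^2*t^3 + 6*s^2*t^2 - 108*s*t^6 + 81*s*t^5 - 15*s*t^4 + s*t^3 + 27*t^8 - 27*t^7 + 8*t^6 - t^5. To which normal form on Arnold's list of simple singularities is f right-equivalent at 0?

E_7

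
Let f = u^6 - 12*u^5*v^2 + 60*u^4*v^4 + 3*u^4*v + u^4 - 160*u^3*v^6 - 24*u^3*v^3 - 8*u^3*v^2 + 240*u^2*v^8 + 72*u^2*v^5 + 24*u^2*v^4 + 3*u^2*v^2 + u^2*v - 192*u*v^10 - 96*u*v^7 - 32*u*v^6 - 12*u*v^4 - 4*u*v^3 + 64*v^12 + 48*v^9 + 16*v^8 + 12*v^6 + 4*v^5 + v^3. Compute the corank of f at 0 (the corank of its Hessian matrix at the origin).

2

Hessian at 0 has rank 0.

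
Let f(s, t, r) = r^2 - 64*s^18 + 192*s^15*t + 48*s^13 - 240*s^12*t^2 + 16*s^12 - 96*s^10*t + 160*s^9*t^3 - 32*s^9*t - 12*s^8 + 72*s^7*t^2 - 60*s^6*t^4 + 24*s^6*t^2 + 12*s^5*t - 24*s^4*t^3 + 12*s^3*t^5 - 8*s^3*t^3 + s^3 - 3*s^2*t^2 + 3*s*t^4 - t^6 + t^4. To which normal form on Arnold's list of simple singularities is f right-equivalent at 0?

E_{6}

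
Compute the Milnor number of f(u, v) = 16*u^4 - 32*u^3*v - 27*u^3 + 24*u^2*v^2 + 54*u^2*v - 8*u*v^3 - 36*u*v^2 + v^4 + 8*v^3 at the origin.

6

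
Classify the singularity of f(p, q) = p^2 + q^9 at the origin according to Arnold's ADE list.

A8

The Hessian of f at 0 has rank 1. Corank 1: A-series; mu = 8 gives A_8.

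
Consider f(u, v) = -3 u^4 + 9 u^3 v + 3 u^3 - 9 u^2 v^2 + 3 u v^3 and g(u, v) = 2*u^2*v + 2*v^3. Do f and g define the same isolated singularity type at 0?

No.

The Hessian of f at 0 has rank 0. Corank 2; j^3 = 3*u^3 is a perfect cube, so E-series; the 4-jet and mu = 7 give E_7. The Hessian of g at 0 has rank 0. Corank 2; j^3 = 2*v*(u^2 + v^2) splits into three distinct lines over C (the quadratic factor has nonzero discriminant), so D_4. f is E_7 but g is D_4, hence not right-equivalent.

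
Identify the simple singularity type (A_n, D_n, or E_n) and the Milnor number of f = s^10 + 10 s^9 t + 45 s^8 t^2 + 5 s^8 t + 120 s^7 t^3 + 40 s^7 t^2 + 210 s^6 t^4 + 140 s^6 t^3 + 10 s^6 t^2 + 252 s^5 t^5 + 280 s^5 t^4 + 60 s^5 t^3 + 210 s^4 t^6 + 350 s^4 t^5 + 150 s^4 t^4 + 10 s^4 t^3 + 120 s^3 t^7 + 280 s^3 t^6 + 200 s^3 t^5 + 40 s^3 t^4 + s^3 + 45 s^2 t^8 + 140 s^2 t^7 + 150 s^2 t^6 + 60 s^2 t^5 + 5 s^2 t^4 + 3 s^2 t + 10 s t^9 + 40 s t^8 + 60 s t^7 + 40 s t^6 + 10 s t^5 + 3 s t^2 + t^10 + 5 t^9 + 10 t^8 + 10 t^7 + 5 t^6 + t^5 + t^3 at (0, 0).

Type E_{8}, Milnor number mu = 8.

The Hessian of f at 0 has rank 0. Corank 2; j^3 = (s + t)^3 is a perfect cube, so E-series; the 5-jet and mu = 8 give E_8.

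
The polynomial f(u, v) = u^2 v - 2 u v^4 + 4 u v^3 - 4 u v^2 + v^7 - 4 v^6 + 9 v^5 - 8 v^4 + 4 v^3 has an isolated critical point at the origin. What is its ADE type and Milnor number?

Type D6, Milnor number mu = 6.

The Hessian of f at 0 has rank 0. Corank 2; j^3 = v*(u - 2*v)^2 has shape L^2 M (L != M), so D-series; mu = 6 gives D_6.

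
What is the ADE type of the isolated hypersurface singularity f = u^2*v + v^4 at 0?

D_{5}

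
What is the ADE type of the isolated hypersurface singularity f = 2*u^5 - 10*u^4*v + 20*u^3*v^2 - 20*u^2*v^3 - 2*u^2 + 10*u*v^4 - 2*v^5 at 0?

The Hessian of f at 0 has rank 1. Corank 1: A-series; mu = 4 gives A_4.

A4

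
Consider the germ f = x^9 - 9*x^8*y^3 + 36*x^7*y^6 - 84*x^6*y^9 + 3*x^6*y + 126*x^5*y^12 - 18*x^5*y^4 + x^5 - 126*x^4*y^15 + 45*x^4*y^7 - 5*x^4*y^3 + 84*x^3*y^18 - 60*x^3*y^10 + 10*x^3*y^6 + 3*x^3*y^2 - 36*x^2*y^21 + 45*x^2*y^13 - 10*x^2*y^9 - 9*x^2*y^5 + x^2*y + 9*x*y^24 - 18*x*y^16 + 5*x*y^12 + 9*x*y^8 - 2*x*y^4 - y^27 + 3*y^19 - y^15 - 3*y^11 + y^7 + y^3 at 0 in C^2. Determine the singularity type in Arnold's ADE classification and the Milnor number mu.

Type D4, Milnor number mu = 4.

The Hessian of f at 0 has rank 0. Corank 2; j^3 = y*(x^2 + y^2) splits into three distinct lines over C (the quadratic factor has nonzero discriminant), so D_4.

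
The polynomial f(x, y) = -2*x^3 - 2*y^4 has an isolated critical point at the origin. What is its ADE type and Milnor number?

The Hessian of f at 0 has rank 0. Corank 2; j^3 = -2*x^3 is a perfect cube, so E-series; the 4-jet and mu = 6 give E_6.

Type E6, Milnor number mu = 6.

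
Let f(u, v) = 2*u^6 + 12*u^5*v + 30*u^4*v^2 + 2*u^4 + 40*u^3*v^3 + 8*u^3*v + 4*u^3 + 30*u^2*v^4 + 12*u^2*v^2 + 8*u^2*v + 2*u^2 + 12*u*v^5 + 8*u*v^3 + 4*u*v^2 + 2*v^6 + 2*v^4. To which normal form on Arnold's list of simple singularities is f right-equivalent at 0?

A_{5}

The Hessian of f at 0 has rank 1. Corank 1: A-series; mu = 5 gives A_5.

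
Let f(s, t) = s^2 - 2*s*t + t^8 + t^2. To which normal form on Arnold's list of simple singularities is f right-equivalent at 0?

The Hessian of f at 0 is [[2, -2], [-2, 2]] with rank 1, so corank 1. A Groebner basis of the Jacobian ideal J(f) in C{s,t} is {t^7, s - t}; counting standard monomials gives mu = 7. Corank 1: A-series; mu = 7 gives A_7.

A7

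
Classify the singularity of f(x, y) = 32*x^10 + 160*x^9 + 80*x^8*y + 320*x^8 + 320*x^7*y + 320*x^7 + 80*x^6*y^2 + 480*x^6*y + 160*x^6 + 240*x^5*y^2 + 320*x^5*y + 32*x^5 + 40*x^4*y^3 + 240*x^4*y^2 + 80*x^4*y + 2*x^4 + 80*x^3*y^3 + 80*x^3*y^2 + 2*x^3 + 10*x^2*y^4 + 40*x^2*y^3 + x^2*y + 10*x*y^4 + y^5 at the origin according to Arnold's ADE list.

The Hessian of f at 0 has rank 0. Corank 2; j^3 = x^2*(2*x + y) has shape L^2 M (L != M), so D-series; mu = 6 gives D_6.

D6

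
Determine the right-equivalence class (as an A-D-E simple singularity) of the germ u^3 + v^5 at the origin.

E_8

The Hessian of f at 0 is [[0, 0], [0, 0]] with rank 0, so corank 2. A Groebner basis of the Jacobian ideal J(f) in C{u,v} is {v^4, u^2}; counting standard monomials gives mu = 8. Corank 2; j^3 = u^3 is a perfect cube, so E-series; the 5-jet and mu = 8 give E_8.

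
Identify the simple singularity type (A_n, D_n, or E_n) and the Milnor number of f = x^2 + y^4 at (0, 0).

Type A_3, Milnor number mu = 3.

The Hessian of f at 0 has rank 1. Corank 1: A-series; mu = 3 gives A_3.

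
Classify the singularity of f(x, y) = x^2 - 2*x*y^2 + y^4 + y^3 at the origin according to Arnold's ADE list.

The Hessian of f at 0 has rank 1. Corank 1: A-series; mu = 2 gives A_2.

A_2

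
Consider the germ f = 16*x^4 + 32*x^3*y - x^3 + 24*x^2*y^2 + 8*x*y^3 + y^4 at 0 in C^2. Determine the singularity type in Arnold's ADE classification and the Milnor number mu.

The Hessian of f at 0 has rank 0. Corank 2; j^3 = -x^3 is a perfect cube, so E-series; the 4-jet and mu = 6 give E_6.

Type E6, Milnor number mu = 6.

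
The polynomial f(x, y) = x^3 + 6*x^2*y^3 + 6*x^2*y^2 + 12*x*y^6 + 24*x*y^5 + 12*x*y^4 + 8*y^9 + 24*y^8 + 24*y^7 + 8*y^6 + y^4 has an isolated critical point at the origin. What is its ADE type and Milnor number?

Type E_6, Milnor number mu = 6.

The Hessian of f at 0 is [[0, 0], [0, 0]] with rank 0, so corank 2. A Groebner basis of the Jacobian ideal J(f) in C{x,y} is {x^3, x^2*y, x^2/4 + x*y^2, y^3}; counting standard monomials gives mu = 6. Corank 2; j^3 = x^3 is a perfect cube, so E-series; the 4-jet and mu = 6 give E_6.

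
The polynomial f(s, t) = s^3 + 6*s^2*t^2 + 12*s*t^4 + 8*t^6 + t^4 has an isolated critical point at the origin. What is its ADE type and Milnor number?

The Hessian of f at 0 has rank 0. Corank 2; j^3 = s^3 is a perfect cube, so E-series; the 4-jet and mu = 6 give E_6.

Type E_{6}, Milnor number mu = 6.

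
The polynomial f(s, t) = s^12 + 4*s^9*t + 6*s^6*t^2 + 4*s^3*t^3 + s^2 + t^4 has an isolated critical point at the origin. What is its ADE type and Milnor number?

The Hessian of f at 0 is [[2, 0], [0, 0]] with rank 1, so corank 1. A Groebner basis of the Jacobian ideal J(f) in C{s,t} is {t^3, s}; counting standard monomials gives mu = 3. Corank 1: A-series; mu = 3 gives A_3.

Type A_3, Milnor number mu = 3.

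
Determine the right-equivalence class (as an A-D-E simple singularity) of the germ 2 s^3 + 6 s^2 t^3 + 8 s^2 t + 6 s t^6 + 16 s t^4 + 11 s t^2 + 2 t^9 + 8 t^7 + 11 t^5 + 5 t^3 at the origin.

The Hessian of f at 0 is [[0, 0], [0, 0]] with rank 0, so corank 2. A Groebner basis of the Jacobian ideal J(f) in C{s,t} is {t^3, s^2 + t^2/2, s*t + t^2/2}; counting standard monomials gives mu = 4. Corank 2; j^3 = (s + t)*(2*s^2 + 6*s*t + 5*t^2) splits into three distinct lines over C (the quadratic factor has nonzero discriminant), so D_4.

D_4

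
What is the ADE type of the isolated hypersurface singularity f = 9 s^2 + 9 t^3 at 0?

A2

The Hessian of f at 0 has rank 1. Corank 1: A-series; mu = 2 gives A_2.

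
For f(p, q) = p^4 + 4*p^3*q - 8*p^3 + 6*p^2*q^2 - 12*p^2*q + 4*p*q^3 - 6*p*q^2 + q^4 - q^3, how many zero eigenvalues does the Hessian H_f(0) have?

2

The Hessian at 0 is [[0, 0], [0, 0]] of rank 0; hence corank 2.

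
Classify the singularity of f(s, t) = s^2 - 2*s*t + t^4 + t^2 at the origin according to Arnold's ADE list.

The Hessian of f at 0 has rank 1. Corank 1: A-series; mu = 3 gives A_3.

A3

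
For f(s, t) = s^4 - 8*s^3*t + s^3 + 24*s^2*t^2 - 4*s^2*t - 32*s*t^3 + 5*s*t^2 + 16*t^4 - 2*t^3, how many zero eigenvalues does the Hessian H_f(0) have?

2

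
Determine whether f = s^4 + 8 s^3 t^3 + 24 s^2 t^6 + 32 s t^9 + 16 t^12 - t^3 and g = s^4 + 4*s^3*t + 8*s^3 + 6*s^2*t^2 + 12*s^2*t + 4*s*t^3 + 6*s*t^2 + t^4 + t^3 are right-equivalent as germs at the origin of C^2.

The Hessian of f at 0 has rank 0. Corank 2; j^3 = -t^3 is a perfect cube, so E-series; the 4-jet and mu = 6 give E_6. The Hessian of g at 0 has rank 0. Corank 2; j^3 = (2*s + t)^3 is a perfect cube, so E-series; the 4-jet and mu = 6 give E_6. Both have type E_6, hence right-equivalent.

Yes.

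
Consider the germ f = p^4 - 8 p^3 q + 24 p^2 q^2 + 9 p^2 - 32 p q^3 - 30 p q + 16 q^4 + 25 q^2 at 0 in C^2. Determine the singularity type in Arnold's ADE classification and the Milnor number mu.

Type A_3, Milnor number mu = 3.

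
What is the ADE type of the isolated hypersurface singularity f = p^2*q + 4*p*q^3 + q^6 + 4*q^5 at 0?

The Hessian of f at 0 is [[0, 0], [0, 0]] with rank 0, so corank 2. A Groebner basis of the Jacobian ideal J(f) in C{p,q} is {p^3, p^2*q + 2*p^2/3 + 4*p*q^2/3, p*q/2 + q^3}; counting standard monomials gives mu = 7. Corank 2; j^3 = p^2*q has shape L^2 M (L != M), so D-series; mu = 7 gives D_7.

D_{7}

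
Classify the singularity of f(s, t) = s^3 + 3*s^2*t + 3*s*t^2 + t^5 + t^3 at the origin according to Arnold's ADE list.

The Hessian of f at 0 has rank 0. Corank 2; j^3 = (s + t)^3 is a perfect cube, so E-series; the 5-jet and mu = 8 give E_8.

E8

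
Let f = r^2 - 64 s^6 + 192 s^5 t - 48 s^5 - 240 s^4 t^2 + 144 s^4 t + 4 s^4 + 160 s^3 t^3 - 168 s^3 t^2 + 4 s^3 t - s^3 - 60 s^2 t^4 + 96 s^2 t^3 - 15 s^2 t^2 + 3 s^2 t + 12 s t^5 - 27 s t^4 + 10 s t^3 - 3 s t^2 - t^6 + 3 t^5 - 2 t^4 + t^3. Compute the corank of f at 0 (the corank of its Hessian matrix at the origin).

Hessian at 0 has rank 1.

2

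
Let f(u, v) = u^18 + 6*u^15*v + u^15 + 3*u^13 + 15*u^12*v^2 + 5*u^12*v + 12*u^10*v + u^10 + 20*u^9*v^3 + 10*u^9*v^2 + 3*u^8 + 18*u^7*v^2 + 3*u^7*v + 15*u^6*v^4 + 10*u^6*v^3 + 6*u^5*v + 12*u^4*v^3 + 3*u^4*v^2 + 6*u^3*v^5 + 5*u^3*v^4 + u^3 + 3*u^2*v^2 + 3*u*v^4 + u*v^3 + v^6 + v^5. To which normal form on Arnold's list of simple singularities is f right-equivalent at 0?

The Hessian of f at 0 is [[0, 0], [0, 0]] with rank 0, so corank 2. A Groebner basis of the Jacobian ideal J(f) in C{u,v} is {-u^2 + v^4 - v^3/3, u^3, u^2*v + u^2/3 + v^3/9, u^2 + u*v^2 + v^3/3}; counting standard monomials gives mu = 7. Corank 2; j^3 = u^3 is a perfect cube, so E-series; the 4-jet and mu = 7 give E_7.

E7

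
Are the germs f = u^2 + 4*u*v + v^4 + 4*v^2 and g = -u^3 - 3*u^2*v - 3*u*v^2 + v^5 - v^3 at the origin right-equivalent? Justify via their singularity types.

No.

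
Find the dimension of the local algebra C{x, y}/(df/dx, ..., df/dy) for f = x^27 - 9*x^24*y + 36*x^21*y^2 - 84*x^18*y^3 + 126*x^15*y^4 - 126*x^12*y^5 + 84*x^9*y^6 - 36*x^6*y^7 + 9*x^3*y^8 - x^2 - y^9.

The Hessian of f at 0 is [[-2, 0], [0, 0]] with rank 1, so corank 1. A Groebner basis of the Jacobian ideal J(f) in C{x,y} is {y^8, x}; counting standard monomials gives mu = 8. Corank 1: A-series; mu = 8 gives A_8.

8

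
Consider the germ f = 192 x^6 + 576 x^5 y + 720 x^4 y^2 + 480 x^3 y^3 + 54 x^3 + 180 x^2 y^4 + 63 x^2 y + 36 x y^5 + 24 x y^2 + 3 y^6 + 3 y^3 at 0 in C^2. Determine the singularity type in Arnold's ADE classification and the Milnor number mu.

Type D_7, Milnor number mu = 7.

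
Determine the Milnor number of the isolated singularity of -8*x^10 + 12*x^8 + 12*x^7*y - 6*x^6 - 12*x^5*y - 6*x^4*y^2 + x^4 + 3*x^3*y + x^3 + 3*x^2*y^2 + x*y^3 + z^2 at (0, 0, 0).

The Hessian of f at 0 is [[0, 0, 0], [0, 0, 0], [0, 0, 2]] with rank 1, so corank 2. A Groebner basis of the Jacobian ideal J(f) in C{x,y,z} is {3*x^2 + y^4 + y^3, x^3, x^2*y - x^2 - y^3/3, 2*x^2 + x*y^2 + 2*y^3/3, z}; counting standard monomials gives mu = 7. Corank 2; j^3 = x^3 is a perfect cube, so E-series; the 4-jet and mu = 7 give E_7.

7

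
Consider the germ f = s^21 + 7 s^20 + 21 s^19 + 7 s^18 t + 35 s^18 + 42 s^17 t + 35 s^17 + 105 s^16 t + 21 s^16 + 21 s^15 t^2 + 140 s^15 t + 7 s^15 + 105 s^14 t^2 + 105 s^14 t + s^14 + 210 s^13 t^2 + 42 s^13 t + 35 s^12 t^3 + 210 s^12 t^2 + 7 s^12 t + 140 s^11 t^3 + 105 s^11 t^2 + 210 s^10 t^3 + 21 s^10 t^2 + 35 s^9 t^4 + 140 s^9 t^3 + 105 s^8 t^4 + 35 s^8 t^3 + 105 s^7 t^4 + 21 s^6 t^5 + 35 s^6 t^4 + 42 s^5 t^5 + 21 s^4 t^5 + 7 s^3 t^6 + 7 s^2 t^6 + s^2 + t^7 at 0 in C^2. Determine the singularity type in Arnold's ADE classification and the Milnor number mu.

Type A_{6}, Milnor number mu = 6.

The Hessian of f at 0 has rank 1. Corank 1: A-series; mu = 6 gives A_6.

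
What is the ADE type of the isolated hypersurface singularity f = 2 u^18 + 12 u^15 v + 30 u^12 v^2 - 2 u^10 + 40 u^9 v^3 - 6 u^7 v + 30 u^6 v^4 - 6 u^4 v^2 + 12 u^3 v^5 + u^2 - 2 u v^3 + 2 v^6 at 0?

The Hessian of f at 0 has rank 1. Corank 1: A-series; mu = 5 gives A_5.

A_{5}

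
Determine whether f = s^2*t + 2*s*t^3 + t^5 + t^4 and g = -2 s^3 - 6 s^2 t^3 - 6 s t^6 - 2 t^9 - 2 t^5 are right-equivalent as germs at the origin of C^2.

The Hessian of f at 0 is [[0, 0], [0, 0]] with rank 0, so corank 2. A Groebner basis of the Jacobian ideal J(f) in C{s,t} is {s*t^2, s*t + t^3, s^2 - 4*s*t}; counting standard monomials gives mu = 5. Corank 2; j^3 = s^2*t has shape L^2 M (L != M), so D-series; mu = 5 gives D_5. The Hessian of g at 0 is [[0, 0], [0, 0]] with rank 0, so corank 2. A Groebner basis of the Jacobian ideal J(g) in C{s,t} is {s^2/2 + s*t^3, t^4, s^3, s^2*t}; counting standard monomials gives mu = 8. Corank 2; j^3 = -2*s^3 is a perfect cube, so E-series; the 5-jet and mu = 8 give E_8. f is D_5 but g is E_8, hence not right-equivalent.

No.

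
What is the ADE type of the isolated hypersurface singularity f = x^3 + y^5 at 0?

E_8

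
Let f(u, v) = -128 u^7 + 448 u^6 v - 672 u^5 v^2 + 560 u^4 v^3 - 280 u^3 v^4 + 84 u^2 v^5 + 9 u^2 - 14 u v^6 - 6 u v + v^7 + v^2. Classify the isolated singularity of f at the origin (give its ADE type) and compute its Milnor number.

The Hessian of f at 0 is [[18, -6], [-6, 2]] with rank 1, so corank 1. A Groebner basis of the Jacobian ideal J(f) in C{u,v} is {v^6, u - v/3}; counting standard monomials gives mu = 6. Corank 1: A-series; mu = 6 gives A_6.

Type A_{6}, Milnor number mu = 6.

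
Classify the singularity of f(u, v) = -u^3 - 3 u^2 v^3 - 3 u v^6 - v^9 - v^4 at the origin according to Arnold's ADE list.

E_{6}

The Hessian of f at 0 has rank 0. Corank 2; j^3 = -u^3 is a perfect cube, so E-series; the 4-jet and mu = 6 give E_6.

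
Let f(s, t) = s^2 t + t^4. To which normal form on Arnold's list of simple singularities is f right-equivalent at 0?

The Hessian of f at 0 is [[0, 0], [0, 0]] with rank 0, so corank 2. A Groebner basis of the Jacobian ideal J(f) in C{s,t} is {s^3, s^2/4 + t^3, s*t}; counting standard monomials gives mu = 5. Corank 2; j^3 = s^2*t has shape L^2 M (L != M), so D-series; mu = 5 gives D_5.

D_5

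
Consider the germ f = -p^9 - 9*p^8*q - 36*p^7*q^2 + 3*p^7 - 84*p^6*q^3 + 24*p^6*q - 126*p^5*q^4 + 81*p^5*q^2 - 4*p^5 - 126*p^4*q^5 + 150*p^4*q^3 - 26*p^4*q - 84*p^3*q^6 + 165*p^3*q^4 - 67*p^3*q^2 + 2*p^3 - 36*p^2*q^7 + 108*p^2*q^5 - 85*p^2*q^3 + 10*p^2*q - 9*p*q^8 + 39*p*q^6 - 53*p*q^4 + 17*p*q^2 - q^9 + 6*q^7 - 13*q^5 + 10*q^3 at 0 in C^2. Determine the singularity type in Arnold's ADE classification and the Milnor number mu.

The Hessian of f at 0 has rank 0. Corank 2; j^3 = (p + 2*q)*(2*p^2 + 6*p*q + 5*q^2) splits into three distinct lines over C (the quadratic factor has nonzero discriminant), so D_4.

Type D_4, Milnor number mu = 4.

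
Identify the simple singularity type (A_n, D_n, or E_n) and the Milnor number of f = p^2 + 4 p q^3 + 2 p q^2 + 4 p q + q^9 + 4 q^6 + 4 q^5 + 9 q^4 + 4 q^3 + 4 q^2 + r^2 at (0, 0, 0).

The Hessian of f at 0 is [[2, 4, 0], [4, 8, 0], [0, 0, 2]] with rank 2, so corank 1. A Groebner basis of the Jacobian ideal J(f) in C{p,q,r} is {p^2*q^2 - p^2*q - 5*p^2/4 - 5*p*q^2 - 25*p*q/8 + 33*p/16 + 13*q^2/16 + 33*q/8, p^3 + 15*p^2*q/2 - 5*p^2/4 + 65*p*q^2/4 - 19*p*q/4 - 43*p/8 - 79*q^2/8 - 43*q/4, p/2 + q^3 + q^2/2 + q, r}; counting standard monomials gives mu = 8. Corank 1: A-series; mu = 8 gives A_8.

Type A_{8}, Milnor number mu = 8.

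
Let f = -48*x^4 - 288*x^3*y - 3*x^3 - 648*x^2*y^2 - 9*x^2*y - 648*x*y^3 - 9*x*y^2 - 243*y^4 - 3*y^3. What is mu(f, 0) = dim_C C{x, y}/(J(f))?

6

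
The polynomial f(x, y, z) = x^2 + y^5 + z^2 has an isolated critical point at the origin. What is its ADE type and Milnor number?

Type A4, Milnor number mu = 4.

The Hessian of f at 0 is [[2, 0, 0], [0, 0, 0], [0, 0, 2]] with rank 2, so corank 1. A Groebner basis of the Jacobian ideal J(f) in C{x,y,z} is {y^4, x, z}; counting standard monomials gives mu = 4. Corank 1: A-series; mu = 4 gives A_4.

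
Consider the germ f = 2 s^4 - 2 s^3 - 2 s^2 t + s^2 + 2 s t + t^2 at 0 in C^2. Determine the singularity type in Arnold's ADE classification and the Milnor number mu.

The Hessian of f at 0 is [[2, 2], [2, 2]] with rank 1, so corank 1. A Groebner basis of the Jacobian ideal J(f) in C{s,t} is {s^2 - s - t, s*t + s + t, -s + t^2 - t}; counting standard monomials gives mu = 3. Corank 1: A-series; mu = 3 gives A_3.

Type A3, Milnor number mu = 3.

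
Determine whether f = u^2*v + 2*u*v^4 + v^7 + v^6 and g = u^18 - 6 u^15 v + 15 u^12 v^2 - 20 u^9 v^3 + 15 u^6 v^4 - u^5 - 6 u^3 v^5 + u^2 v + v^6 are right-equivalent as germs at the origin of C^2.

Yes.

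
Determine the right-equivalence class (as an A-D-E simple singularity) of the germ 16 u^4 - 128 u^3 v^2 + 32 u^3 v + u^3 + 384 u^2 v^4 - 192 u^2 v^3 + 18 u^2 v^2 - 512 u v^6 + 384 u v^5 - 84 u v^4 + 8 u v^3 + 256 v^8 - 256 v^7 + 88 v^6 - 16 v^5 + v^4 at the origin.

E_6

The Hessian of f at 0 has rank 0. Corank 2; j^3 = u^3 is a perfect cube, so E-series; the 4-jet and mu = 6 give E_6.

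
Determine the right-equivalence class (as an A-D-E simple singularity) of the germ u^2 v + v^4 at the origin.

D_{5}

The Hessian of f at 0 has rank 0. Corank 2; j^3 = u^2*v has shape L^2 M (L != M), so D-series; mu = 5 gives D_5.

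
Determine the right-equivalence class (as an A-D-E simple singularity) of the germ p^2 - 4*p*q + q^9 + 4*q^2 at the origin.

A8

The Hessian of f at 0 is [[2, -4], [-4, 8]] with rank 1, so corank 1. A Groebner basis of the Jacobian ideal J(f) in C{p,q} is {q^8, p - 2*q}; counting standard monomials gives mu = 8. Corank 1: A-series; mu = 8 gives A_8.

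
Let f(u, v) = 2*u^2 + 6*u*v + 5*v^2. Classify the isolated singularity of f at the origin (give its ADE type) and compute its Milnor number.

Type A1, Milnor number mu = 1.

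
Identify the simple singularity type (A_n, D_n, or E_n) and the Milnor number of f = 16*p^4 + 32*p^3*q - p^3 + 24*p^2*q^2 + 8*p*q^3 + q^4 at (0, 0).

Type E_{6}, Milnor number mu = 6.

The Hessian of f at 0 has rank 0. Corank 2; j^3 = -p^3 is a perfect cube, so E-series; the 4-jet and mu = 6 give E_6.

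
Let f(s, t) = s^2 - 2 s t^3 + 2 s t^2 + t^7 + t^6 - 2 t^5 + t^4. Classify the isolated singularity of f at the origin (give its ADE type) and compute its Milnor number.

Type A6, Milnor number mu = 6.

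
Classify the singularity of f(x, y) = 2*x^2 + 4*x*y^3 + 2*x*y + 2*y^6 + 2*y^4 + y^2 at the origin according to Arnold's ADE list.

A1

The Hessian of f at 0 is [[4, 2], [2, 2]] with rank 2, so corank 0. A Groebner basis of the Jacobian ideal J(f) in C{x,y} is {x, y}; counting standard monomials gives mu = 1. Corank 0: nondegenerate Morse point, so A_1.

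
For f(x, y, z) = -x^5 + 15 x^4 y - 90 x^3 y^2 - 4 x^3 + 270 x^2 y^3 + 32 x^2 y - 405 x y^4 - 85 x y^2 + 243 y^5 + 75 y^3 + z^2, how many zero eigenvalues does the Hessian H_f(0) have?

Hessian at 0 has rank 1.

2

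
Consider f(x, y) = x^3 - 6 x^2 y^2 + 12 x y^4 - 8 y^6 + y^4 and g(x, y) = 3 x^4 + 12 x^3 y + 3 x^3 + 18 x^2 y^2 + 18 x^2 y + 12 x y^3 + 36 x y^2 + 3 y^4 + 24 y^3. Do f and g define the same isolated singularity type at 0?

The Hessian of f at 0 has rank 0. Corank 2; j^3 = x^3 is a perfect cube, so E-series; the 4-jet and mu = 6 give E_6. The Hessian of g at 0 has rank 0. Corank 2; j^3 = 3*(x + 2*y)^3 is a perfect cube, so E-series; the 4-jet and mu = 6 give E_6. Both have type E_6, hence right-equivalent.

Yes.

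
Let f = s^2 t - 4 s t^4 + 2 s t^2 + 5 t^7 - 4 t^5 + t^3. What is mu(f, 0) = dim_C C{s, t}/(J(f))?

8

The Hessian of f at 0 has rank 0. Corank 2; j^3 = t*(s + t)^2 has shape L^2 M (L != M), so D-series; mu = 8 gives D_8.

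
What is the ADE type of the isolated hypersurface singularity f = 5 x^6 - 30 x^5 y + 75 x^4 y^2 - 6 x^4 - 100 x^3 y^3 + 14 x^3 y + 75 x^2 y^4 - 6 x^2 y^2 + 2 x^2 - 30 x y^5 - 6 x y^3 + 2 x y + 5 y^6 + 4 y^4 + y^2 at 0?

The Hessian of f at 0 is [[4, 2], [2, 2]] with rank 2, so corank 0. A Groebner basis of the Jacobian ideal J(f) in C{x,y} is {x, y}; counting standard monomials gives mu = 1. Corank 0: nondegenerate Morse point, so A_1.

A_1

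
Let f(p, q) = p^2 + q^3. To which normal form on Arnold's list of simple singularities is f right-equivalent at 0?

A2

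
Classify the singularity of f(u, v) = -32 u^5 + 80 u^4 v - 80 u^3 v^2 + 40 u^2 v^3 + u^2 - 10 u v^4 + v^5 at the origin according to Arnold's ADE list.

A_4

The Hessian of f at 0 is [[2, 0], [0, 0]] with rank 1, so corank 1. A Groebner basis of the Jacobian ideal J(f) in C{u,v} is {v^4, u}; counting standard monomials gives mu = 4. Corank 1: A-series; mu = 4 gives A_4.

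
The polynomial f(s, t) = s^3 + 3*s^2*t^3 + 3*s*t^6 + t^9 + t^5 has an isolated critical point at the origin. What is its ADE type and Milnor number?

The Hessian of f at 0 has rank 0. Corank 2; j^3 = s^3 is a perfect cube, so E-series; the 5-jet and mu = 8 give E_8.

Type E8, Milnor number mu = 8.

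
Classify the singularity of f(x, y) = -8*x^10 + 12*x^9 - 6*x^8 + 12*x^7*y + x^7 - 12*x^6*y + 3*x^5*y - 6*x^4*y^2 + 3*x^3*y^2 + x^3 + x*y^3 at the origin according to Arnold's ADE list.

The Hessian of f at 0 has rank 0. Corank 2; j^3 = x^3 is a perfect cube, so E-series; the 4-jet and mu = 7 give E_7.

E_7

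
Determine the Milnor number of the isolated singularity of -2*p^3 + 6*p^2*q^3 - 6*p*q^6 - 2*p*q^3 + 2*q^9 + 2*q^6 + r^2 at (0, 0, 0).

The Hessian of f at 0 has rank 1. Corank 2; j^3 = -2*p^3 is a perfect cube, so E-series; the 4-jet and mu = 7 give E_7.

7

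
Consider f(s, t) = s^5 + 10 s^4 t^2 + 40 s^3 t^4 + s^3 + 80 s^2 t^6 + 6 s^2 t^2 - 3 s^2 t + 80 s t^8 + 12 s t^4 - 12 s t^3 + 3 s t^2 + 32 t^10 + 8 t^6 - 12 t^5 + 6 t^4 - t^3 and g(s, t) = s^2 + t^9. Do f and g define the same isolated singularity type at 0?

The Hessian of f at 0 has rank 0. Corank 2; j^3 = (s - t)^3 is a perfect cube, so E-series; the 5-jet and mu = 8 give E_8. The Hessian of g at 0 has rank 1. Corank 1: A-series; mu = 8 gives A_8. f is E_8 but g is A_8, hence not right-equivalent.

No.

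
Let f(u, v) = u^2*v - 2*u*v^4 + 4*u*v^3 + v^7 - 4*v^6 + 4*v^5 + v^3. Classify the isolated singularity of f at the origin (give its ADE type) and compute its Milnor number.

Type D4, Milnor number mu = 4.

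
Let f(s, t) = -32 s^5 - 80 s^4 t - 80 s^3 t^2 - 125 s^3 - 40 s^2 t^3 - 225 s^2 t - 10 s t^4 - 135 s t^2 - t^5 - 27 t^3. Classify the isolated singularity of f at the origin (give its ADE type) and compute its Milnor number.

The Hessian of f at 0 is [[0, 0], [0, 0]] with rank 0, so corank 2. A Groebner basis of the Jacobian ideal J(f) in C{s,t} is {t^5, s*t^3 + 23*t^4/40, s^2 + 6*s*t/5 + 9*t^2/25}; counting standard monomials gives mu = 8. Corank 2; j^3 = -(5*s + 3*t)^3 is a perfect cube, so E-series; the 5-jet and mu = 8 give E_8.

Type E_8, Milnor number mu = 8.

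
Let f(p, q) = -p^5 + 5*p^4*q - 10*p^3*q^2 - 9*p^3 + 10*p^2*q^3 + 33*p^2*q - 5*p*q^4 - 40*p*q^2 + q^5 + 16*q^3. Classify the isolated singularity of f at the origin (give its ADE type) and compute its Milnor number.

Type D6, Milnor number mu = 6.

The Hessian of f at 0 has rank 0. Corank 2; j^3 = -(p - q)*(3*p - 4*q)^2 has shape L^2 M (L != M), so D-series; mu = 6 gives D_6.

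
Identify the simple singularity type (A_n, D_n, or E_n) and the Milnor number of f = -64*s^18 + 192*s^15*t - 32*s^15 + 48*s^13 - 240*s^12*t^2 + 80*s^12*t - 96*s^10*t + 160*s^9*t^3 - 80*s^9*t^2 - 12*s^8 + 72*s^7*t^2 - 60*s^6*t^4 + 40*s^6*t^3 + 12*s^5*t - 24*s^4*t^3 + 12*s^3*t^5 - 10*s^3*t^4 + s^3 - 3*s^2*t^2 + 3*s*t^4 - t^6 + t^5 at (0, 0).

Type E_8, Milnor number mu = 8.

The Hessian of f at 0 is [[0, 0], [0, 0]] with rank 0, so corank 2. A Groebner basis of the Jacobian ideal J(f) in C{s,t} is {t^4, s^3, -s^2/2 + s*t^2}; counting standard monomials gives mu = 8. Corank 2; j^3 = s^3 is a perfect cube, so E-series; the 5-jet and mu = 8 give E_8.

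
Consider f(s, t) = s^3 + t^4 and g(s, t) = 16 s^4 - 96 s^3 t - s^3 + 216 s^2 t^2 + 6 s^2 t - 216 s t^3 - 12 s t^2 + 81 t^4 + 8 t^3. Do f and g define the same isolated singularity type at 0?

Yes.

The Hessian of f at 0 has rank 0. Corank 2; j^3 = s^3 is a perfect cube, so E-series; the 4-jet and mu = 6 give E_6. The Hessian of g at 0 has rank 0. Corank 2; j^3 = -(s - 2*t)^3 is a perfect cube, so E-series; the 4-jet and mu = 6 give E_6. Both have type E_6, hence right-equivalent.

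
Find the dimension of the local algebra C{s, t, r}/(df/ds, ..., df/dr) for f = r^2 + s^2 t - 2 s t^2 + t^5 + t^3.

The Hessian of f at 0 is [[0, 0, 0], [0, 0, 0], [0, 0, 2]] with rank 1, so corank 2. A Groebner basis of the Jacobian ideal J(f) in C{s,t,r} is {s^2/5 + t^4 - t^2/5, s^3 - t^3, s*t - t^2, r}; counting standard monomials gives mu = 6. Corank 2; j^3 = t*(s - t)^2 has shape L^2 M (L != M), so D-series; mu = 6 gives D_6.

6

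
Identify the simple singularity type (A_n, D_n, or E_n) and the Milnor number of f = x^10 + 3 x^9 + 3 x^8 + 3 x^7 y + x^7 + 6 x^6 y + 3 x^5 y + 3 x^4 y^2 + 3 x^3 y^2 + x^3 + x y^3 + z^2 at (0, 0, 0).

The Hessian of f at 0 has rank 1. Corank 2; j^3 = x^3 is a perfect cube, so E-series; the 4-jet and mu = 7 give E_7.

Type E_{7}, Milnor number mu = 7.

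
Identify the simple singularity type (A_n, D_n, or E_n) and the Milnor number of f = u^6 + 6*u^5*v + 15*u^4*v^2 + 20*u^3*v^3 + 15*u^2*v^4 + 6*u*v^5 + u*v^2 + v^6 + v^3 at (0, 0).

The Hessian of f at 0 is [[0, 0], [0, 0]] with rank 0, so corank 2. A Groebner basis of the Jacobian ideal J(f) in C{u,v} is {u^5 + v^2/6, v^3, u*v + v^2}; counting standard monomials gives mu = 7. Corank 2; j^3 = v^2*(u + v) has shape L^2 M (L != M), so D-series; mu = 7 gives D_7.

Type D_7, Milnor number mu = 7.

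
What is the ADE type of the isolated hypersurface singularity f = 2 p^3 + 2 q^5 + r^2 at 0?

E8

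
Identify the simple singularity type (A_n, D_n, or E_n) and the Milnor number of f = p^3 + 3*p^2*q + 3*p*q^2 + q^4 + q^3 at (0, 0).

Type E_6, Milnor number mu = 6.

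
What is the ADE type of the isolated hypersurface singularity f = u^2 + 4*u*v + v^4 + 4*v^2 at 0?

The Hessian of f at 0 is [[2, 4], [4, 8]] with rank 1, so corank 1. A Groebner basis of the Jacobian ideal J(f) in C{u,v} is {v^3, u + 2*v}; counting standard monomials gives mu = 3. Corank 1: A-series; mu = 3 gives A_3.

A_{3}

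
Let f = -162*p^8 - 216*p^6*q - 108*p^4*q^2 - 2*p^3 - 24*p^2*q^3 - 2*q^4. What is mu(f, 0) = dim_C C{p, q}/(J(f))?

The Hessian of f at 0 has rank 0. Corank 2; j^3 = -2*p^3 is a perfect cube, so E-series; the 4-jet and mu = 6 give E_6.

6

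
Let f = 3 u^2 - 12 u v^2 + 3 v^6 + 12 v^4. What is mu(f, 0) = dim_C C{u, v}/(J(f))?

The Hessian of f at 0 is [[6, 0], [0, 0]] with rank 1, so corank 1. A Groebner basis of the Jacobian ideal J(f) in C{u,v} is {u^3, u^2*v, -u/2 + v^2}; counting standard monomials gives mu = 5. Corank 1: A-series; mu = 5 gives A_5.

5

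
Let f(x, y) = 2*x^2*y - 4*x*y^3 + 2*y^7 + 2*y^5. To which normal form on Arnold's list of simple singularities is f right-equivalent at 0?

D8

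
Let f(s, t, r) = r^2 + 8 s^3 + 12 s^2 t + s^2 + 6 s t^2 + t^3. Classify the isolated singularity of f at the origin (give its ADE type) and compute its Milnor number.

Type A2, Milnor number mu = 2.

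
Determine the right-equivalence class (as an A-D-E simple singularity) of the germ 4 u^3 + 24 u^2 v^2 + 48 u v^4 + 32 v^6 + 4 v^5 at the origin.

E8

The Hessian of f at 0 has rank 0. Corank 2; j^3 = 4*u^3 is a perfect cube, so E-series; the 5-jet and mu = 8 give E_8.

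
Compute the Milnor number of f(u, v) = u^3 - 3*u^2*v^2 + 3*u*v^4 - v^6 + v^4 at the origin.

The Hessian of f at 0 has rank 0. Corank 2; j^3 = u^3 is a perfect cube, so E-series; the 4-jet and mu = 6 give E_6.

6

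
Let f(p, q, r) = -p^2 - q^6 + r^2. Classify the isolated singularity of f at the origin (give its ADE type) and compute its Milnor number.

The Hessian of f at 0 has rank 2. Corank 1: A-series; mu = 5 gives A_5.

Type A_{5}, Milnor number mu = 5.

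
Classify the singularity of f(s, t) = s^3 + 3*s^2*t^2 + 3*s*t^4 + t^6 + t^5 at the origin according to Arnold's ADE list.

E_{8}

The Hessian of f at 0 has rank 0. Corank 2; j^3 = s^3 is a perfect cube, so E-series; the 5-jet and mu = 8 give E_8.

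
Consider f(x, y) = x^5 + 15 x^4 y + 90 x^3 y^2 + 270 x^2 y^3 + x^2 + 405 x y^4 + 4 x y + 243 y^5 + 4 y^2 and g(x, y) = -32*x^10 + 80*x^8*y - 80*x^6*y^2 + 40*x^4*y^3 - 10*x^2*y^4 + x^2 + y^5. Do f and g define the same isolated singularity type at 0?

Yes.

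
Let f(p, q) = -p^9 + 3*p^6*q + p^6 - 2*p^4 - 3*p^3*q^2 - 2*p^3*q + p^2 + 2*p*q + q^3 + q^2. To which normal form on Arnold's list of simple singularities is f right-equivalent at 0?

The Hessian of f at 0 has rank 1. Corank 1: A-series; mu = 2 gives A_2.

A_2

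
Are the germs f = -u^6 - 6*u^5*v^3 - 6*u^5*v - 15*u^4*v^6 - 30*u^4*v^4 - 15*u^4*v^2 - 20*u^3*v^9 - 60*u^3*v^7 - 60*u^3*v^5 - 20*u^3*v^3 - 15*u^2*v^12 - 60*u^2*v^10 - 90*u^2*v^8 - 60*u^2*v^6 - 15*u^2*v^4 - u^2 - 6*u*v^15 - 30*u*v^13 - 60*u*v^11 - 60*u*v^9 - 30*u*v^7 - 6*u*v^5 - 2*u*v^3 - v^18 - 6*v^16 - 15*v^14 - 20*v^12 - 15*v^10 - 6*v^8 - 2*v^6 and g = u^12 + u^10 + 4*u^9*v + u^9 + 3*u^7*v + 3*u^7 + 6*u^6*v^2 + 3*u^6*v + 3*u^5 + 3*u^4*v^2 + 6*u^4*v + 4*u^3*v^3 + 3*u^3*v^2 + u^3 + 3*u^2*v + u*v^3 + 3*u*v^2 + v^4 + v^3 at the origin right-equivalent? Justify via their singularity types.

The Hessian of f at 0 has rank 1. Corank 1: A-series; mu = 5 gives A_5. The Hessian of g at 0 has rank 0. Corank 2; j^3 = (u + v)^3 is a perfect cube, so E-series; the 4-jet and mu = 7 give E_7. f is A_5 but g is E_7, hence not right-equivalent.

No.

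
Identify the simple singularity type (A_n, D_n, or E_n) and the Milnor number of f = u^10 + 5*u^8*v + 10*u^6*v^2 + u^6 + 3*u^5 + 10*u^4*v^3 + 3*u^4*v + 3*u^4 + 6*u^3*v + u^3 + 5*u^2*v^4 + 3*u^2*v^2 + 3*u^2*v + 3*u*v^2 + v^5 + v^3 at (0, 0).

Type E_8, Milnor number mu = 8.

The Hessian of f at 0 has rank 0. Corank 2; j^3 = (u + v)^3 is a perfect cube, so E-series; the 5-jet and mu = 8 give E_8.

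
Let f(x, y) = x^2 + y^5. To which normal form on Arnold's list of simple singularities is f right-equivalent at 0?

The Hessian of f at 0 is [[2, 0], [0, 0]] with rank 1, so corank 1. A Groebner basis of the Jacobian ideal J(f) in C{x,y} is {y^4, x}; counting standard monomials gives mu = 4. Corank 1: A-series; mu = 4 gives A_4.

A4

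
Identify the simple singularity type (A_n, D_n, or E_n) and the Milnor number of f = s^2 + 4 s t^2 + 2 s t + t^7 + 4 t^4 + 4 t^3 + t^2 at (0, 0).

The Hessian of f at 0 has rank 1. Corank 1: A-series; mu = 6 gives A_6.

Type A_6, Milnor number mu = 6.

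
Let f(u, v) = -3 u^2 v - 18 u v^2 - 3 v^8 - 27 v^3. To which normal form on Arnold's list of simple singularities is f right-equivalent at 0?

The Hessian of f at 0 is [[0, 0], [0, 0]] with rank 0, so corank 2. A Groebner basis of the Jacobian ideal J(f) in C{u,v} is {u^2/8 + v^7 - 9*v^2/8, u^3 + 27*v^3, u*v + 3*v^2}; counting standard monomials gives mu = 9. Corank 2; j^3 = -3*v*(u + 3*v)^2 has shape L^2 M (L != M), so D-series; mu = 9 gives D_9.

D_{9}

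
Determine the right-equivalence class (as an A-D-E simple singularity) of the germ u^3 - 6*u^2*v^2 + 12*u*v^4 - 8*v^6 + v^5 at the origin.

E_{8}

The Hessian of f at 0 has rank 0. Corank 2; j^3 = u^3 is a perfect cube, so E-series; the 5-jet and mu = 8 give E_8.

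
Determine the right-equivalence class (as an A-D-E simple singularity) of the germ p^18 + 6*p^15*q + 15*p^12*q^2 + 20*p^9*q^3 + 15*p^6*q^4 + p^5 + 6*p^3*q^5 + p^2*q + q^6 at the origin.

The Hessian of f at 0 is [[0, 0], [0, 0]] with rank 0, so corank 2. A Groebner basis of the Jacobian ideal J(f) in C{p,q} is {p^2/6 + q^5, p^3, p*q}; counting standard monomials gives mu = 7. Corank 2; j^3 = p^2*q has shape L^2 M (L != M), so D-series; mu = 7 gives D_7.

D7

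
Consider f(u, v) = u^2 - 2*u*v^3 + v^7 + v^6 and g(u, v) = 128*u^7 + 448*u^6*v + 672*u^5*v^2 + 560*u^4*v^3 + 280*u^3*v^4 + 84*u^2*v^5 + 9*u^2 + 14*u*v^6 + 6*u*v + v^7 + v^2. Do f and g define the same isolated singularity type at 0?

Yes.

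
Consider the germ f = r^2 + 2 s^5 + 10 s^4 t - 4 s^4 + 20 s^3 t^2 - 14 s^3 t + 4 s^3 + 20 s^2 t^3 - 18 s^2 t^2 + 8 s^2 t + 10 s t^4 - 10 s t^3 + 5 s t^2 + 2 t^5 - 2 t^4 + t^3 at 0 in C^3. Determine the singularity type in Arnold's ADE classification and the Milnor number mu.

The Hessian of f at 0 has rank 1. Corank 2; j^3 = (s + t)*(2*s + t)^2 has shape L^2 M (L != M), so D-series; mu = 6 gives D_6.

Type D_6, Milnor number mu = 6.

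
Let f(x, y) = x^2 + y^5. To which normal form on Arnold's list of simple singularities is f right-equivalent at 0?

A_4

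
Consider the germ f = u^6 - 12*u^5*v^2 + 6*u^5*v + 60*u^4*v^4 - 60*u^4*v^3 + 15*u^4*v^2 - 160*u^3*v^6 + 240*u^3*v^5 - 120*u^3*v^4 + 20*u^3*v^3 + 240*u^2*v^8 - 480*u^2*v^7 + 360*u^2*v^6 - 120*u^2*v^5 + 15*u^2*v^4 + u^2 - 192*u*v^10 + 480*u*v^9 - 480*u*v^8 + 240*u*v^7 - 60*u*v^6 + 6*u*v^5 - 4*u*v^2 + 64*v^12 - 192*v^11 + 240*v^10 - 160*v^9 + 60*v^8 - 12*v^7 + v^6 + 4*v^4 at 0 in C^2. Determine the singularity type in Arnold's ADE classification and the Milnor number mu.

The Hessian of f at 0 is [[2, 0], [0, 0]] with rank 1, so corank 1. A Groebner basis of the Jacobian ideal J(f) in C{u,v} is {u^3, u^2*v, -u/2 + v^2}; counting standard monomials gives mu = 5. Corank 1: A-series; mu = 5 gives A_5.

Type A_{5}, Milnor number mu = 5.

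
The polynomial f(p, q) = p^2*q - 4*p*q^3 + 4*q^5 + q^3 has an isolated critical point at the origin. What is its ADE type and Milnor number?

Type D_{4}, Milnor number mu = 4.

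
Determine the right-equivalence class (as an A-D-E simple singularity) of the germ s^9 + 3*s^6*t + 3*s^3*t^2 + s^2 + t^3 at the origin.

The Hessian of f at 0 has rank 1. Corank 1: A-series; mu = 2 gives A_2.

A_{2}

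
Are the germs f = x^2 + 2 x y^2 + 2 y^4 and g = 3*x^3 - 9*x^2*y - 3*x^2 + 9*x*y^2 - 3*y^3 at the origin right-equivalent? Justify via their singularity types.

The Hessian of f at 0 is [[2, 0], [0, 0]] with rank 1, so corank 1. A Groebner basis of the Jacobian ideal J(f) in C{x,y} is {x^2, x*y, x + y^2}; counting standard monomials gives mu = 3. Corank 1: A-series; mu = 3 gives A_3. The Hessian of g at 0 is [[-6, 0], [0, 0]] with rank 1, so corank 1. A Groebner basis of the Jacobian ideal J(g) in C{x,y} is {y^2, x}; counting standard monomials gives mu = 2. Corank 1: A-series; mu = 2 gives A_2. f is A_3 but g is A_2, hence not right-equivalent.

No.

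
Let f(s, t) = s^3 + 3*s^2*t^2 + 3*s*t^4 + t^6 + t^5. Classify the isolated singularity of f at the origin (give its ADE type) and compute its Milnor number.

Type E_8, Milnor number mu = 8.

The Hessian of f at 0 has rank 0. Corank 2; j^3 = s^3 is a perfect cube, so E-series; the 5-jet and mu = 8 give E_8.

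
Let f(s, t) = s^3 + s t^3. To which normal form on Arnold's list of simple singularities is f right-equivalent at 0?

E7

The Hessian of f at 0 is [[0, 0], [0, 0]] with rank 0, so corank 2. A Groebner basis of the Jacobian ideal J(f) in C{s,t} is {s^3, s*t^2, 3*s^2 + t^3}; counting standard monomials gives mu = 7. Corank 2; j^3 = s^3 is a perfect cube, so E-series; the 4-jet and mu = 7 give E_7.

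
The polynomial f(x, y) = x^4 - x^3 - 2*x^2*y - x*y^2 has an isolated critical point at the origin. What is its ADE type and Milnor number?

Type D5, Milnor number mu = 5.

The Hessian of f at 0 is [[0, 0], [0, 0]] with rank 0, so corank 2. A Groebner basis of the Jacobian ideal J(f) in C{x,y} is {x*y^2 - x*y/4 - y^2/4, x*y/4 + y^3 + y^2/4, x^2 + x*y}; counting standard monomials gives mu = 5. Corank 2; j^3 = -x*(x + y)^2 has shape L^2 M (L != M), so D-series; mu = 5 gives D_5.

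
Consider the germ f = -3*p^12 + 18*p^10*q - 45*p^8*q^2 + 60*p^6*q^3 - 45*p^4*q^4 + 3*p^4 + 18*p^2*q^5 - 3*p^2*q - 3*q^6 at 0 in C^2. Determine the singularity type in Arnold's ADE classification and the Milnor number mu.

Type D_7, Milnor number mu = 7.

The Hessian of f at 0 is [[0, 0], [0, 0]] with rank 0, so corank 2. A Groebner basis of the Jacobian ideal J(f) in C{p,q} is {p^2/6 + q^5, p^3, p*q}; counting standard monomials gives mu = 7. Corank 2; j^3 = -3*p^2*q has shape L^2 M (L != M), so D-series; mu = 7 gives D_7.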